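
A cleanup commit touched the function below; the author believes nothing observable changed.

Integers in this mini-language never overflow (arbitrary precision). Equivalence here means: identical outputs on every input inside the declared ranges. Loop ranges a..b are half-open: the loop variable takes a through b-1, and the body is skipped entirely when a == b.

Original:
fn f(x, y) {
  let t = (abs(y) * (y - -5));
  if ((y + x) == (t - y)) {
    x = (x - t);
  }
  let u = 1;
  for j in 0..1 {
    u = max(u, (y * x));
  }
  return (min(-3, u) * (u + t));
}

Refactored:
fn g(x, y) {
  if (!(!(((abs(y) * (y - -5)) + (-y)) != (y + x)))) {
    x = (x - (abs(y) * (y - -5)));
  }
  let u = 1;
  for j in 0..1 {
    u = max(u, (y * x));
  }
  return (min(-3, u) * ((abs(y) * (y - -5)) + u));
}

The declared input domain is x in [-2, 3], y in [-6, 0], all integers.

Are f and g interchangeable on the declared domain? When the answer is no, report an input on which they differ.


x=-2, y=-6 yields -18 from f but 15 from g.
verdict: not equivalent; witness: x=-2, y=-6


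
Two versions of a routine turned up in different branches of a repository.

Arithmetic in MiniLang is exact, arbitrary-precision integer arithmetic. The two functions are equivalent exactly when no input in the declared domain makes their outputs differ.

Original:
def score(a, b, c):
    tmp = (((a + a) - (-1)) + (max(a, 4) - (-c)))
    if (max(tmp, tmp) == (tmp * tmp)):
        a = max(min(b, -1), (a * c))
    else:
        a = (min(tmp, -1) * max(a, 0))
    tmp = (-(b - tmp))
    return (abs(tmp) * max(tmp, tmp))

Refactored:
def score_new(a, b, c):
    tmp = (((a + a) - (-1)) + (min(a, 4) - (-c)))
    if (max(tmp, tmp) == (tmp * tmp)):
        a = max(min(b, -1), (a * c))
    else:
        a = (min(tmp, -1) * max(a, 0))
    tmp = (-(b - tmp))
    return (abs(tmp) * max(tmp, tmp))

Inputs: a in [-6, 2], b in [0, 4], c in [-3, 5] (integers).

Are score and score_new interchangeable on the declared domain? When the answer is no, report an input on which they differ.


Evaluate both at a=-6, b=0, c=-3.
score: tmp=-10, then (max(tmp, tmp) == (tmp * tmp)) is false, then a=0, then tmp=-10, then returns -100
score_new: tmp=-20, then (max(tmp, tmp) == (tmp * tmp)) is false, then a=0, then tmp=-20, then returns -400
-100 against -400: the behavior changed.
verdict: not equivalent; witness: a=-6, b=0, c=-3


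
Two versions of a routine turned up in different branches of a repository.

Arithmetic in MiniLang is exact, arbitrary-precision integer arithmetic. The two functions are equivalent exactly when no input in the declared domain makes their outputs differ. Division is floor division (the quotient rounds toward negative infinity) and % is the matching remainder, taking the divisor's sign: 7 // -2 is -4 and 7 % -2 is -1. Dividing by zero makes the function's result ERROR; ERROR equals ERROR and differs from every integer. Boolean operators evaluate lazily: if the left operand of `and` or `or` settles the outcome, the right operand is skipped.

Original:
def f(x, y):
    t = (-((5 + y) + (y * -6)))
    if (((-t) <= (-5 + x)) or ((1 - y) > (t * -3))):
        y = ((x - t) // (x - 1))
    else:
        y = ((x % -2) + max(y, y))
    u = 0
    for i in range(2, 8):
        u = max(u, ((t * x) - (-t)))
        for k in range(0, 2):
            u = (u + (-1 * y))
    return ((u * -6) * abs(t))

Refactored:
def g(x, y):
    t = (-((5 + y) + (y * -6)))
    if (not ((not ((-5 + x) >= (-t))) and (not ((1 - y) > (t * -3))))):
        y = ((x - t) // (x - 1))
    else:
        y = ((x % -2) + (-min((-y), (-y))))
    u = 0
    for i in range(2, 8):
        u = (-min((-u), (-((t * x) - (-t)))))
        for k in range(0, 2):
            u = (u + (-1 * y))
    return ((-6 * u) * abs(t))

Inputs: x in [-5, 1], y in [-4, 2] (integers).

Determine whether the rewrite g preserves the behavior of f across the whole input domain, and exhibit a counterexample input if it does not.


Comparing the listings, the differences include: min/max/abs usage differs, boolean connective usage differs, comparison usage differs.
Tracing x=-5, y=-4: f: t=-25, then (((-t) <= (-5 + x)) or ((1 - y) > (t * -3))) is false, then y=-5, then u=0, then (i=2), then u=100, then (k=0), then u=105, then (k=1), then u=110, then (i=3), then u=110, then (k=0), then u=115, then (k=1), then u=120, then (i=4), then u=120, then (k=0), then u=125, then (k=1), then u=130, then (i=5), then u=130, then (k=0), then u=135, then (k=1), then u=140, then (i=6), then u=140, then (k=0), then u=145, then (k=1), then u=150, then (i=7), then u=150, then (k=0), then u=155, then (k=1), then u=160, then returns -24000 | g: t=-25, then (not ((not ((-5 + x) >= (-t))) and (not ((1 - y) > (t * -3))))) is false, then y=-5, then u=0, then (i=2), then u=100, then (k=0), then u=105, then (k=1), then u=110, then (i=3), then u=110, then (k=0), then u=115, then (k=1), then u=120, then (i=4), then u=120, then (k=0), then u=125, then (k=1), then u=130, then (i=5), then u=130, then (k=0), then u=135, then (k=1), then u=140, then (i=6), then u=140, then (k=0), then u=145, then (k=1), then u=150, then (i=7), then u=150, then (k=0), then u=155, then (k=1), then u=160, then returns -24000 — matching result -24000.
Across all 49 domain points the two functions coincide.
verdict: equivalent


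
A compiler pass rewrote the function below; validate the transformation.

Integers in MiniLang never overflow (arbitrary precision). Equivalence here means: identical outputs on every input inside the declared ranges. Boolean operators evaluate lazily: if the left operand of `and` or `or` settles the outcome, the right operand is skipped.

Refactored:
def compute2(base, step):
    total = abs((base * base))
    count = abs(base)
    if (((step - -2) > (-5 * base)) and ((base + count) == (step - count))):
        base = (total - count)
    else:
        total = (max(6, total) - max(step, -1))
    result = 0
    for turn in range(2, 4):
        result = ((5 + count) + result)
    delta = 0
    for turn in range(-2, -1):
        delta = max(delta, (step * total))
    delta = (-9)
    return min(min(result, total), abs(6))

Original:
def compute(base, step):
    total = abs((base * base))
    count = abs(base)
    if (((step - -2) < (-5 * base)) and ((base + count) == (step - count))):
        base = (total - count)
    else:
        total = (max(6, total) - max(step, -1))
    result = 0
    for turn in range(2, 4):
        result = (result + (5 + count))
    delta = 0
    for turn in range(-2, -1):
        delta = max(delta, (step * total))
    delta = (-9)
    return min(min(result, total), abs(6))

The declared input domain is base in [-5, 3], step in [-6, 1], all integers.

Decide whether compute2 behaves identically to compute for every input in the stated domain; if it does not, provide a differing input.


Evaluate both at base=-1, step=1.
compute: total=1, then count=1, then (((step - -2) < (-5 * base)) and ((base + count) == (step - count))) is true, then base=0, then result=0, then (turn=2), then result=6, then (turn=3), then result=12, then delta=0, then (turn=-2), then delta=1, then delta=-9, then returns 1
compute2: total=1, then count=1, then (((step - -2) > (-5 * base)) and ((base + count) == (step - count))) is false, then total=5, then result=0, then (turn=2), then result=6, then (turn=3), then result=12, then delta=0, then (turn=-2), then delta=5, then delta=-9, then returns 5
1 against 5: the behavior changed.
verdict: not equivalent; witness: base=-1, step=1


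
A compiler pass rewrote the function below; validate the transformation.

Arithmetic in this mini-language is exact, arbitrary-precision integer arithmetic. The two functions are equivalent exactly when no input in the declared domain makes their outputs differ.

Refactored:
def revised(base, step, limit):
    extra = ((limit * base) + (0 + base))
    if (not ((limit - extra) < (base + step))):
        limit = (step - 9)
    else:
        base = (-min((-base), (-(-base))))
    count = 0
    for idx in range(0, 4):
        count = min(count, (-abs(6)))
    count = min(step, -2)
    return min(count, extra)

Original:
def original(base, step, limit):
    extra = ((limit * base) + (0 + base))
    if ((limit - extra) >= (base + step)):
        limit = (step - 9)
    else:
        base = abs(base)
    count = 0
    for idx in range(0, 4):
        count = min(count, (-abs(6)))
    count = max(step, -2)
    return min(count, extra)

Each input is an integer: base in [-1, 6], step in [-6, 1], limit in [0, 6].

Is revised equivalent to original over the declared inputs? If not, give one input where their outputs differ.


Input base=-1, step=-6, limit=0: -2 from original versus -6 from revised.
verdict: not equivalent; witness: base=-1, step=-6, limit=0


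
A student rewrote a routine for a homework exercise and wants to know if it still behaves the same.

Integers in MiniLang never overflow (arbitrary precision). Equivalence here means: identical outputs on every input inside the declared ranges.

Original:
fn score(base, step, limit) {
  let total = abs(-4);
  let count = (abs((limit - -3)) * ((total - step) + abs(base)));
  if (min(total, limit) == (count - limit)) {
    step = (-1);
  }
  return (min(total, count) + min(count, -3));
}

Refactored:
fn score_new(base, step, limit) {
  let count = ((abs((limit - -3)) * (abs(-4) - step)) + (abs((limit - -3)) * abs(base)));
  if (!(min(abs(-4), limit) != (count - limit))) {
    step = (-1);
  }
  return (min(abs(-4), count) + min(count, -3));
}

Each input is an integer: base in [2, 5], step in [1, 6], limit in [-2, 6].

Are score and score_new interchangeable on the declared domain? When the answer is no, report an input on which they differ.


Side by side, the visible changes include: comparison usage differs; and constant usage differs; and arithmetic usage differs; and local variable names differ; and min/max/abs usage differs; and statement counts differ; and boolean connective usage differs.
As a probe, take base=4, step=3, limit=-2: score runs total=4, then count=5, then (min(total, limit) == (count - limit)) is false, then returns 1; score_new runs count=5, then (!(min(abs(-4), limit) != (count - limit))) is false, then returns 1; both end at 1.
Sweeping the whole domain (216 inputs) finds no disagreement.
verdict: equivalent


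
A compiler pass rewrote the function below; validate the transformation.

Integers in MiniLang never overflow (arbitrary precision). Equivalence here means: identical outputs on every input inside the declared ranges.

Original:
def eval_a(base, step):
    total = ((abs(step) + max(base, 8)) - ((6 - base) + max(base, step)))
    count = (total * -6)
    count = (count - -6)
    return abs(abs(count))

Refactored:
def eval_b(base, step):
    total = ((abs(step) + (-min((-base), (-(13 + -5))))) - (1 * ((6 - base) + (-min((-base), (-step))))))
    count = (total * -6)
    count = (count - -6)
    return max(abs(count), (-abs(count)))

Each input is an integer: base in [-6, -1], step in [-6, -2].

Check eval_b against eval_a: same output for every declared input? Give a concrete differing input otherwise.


Differences: min/max/abs usage differs; arithmetic usage differs; constant usage differs — yet all 30 inputs agree.
verdict: equivalent


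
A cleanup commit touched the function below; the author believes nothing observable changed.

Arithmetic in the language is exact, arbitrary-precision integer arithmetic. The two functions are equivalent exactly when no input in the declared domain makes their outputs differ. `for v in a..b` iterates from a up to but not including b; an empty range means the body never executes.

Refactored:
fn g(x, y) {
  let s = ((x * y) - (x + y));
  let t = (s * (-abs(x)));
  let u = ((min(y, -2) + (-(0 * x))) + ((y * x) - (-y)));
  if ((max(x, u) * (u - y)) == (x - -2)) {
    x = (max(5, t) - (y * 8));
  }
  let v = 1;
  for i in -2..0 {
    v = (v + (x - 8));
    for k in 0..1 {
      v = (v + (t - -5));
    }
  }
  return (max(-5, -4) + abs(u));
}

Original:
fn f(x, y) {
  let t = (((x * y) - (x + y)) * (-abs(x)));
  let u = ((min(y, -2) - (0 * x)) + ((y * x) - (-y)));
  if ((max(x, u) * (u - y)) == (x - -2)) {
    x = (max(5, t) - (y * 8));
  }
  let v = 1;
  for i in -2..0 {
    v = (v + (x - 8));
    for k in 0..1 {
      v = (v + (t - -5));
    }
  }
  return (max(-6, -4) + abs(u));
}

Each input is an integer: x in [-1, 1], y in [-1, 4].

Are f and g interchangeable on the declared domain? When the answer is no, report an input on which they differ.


The one real change (`-6` became `-5`) has no effect anywhere in the declared ranges; all 18 inputs agree.
verdict: equivalent


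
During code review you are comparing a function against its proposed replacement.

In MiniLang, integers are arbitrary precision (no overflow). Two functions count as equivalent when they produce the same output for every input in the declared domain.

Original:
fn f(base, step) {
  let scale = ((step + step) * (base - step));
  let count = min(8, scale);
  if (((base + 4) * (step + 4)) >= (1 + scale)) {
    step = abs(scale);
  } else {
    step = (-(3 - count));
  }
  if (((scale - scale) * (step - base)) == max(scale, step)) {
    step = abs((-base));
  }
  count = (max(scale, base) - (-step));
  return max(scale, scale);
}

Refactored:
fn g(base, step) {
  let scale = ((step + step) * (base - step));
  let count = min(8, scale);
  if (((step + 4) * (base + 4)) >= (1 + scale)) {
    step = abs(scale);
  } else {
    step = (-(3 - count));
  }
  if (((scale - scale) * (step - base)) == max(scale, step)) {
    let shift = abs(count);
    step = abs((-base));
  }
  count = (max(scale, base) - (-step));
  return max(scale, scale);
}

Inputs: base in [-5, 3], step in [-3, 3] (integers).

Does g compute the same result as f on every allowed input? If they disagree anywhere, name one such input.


Differences: local variable names differ; statement counts differ; min/max/abs usage differs — yet all 63 inputs agree.
verdict: equivalent


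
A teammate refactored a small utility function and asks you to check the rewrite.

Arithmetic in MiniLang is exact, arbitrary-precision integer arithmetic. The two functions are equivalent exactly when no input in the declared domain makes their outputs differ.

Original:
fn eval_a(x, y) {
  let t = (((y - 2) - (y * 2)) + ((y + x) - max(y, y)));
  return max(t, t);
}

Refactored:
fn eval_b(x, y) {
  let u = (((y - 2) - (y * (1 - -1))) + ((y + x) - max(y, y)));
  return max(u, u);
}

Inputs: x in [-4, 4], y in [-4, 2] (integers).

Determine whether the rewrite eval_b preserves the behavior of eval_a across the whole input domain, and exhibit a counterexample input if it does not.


The two versions differ — the changes include local variable names differ, and constant usage differs, and arithmetic usage differs.
Spot check at x=-4, y=-1 — eval_a: t=-5, then returns -5. eval_b: u=-5, then returns -5. Both give -5.
Every one of the 63 inputs gives matching results.
verdict: equivalent


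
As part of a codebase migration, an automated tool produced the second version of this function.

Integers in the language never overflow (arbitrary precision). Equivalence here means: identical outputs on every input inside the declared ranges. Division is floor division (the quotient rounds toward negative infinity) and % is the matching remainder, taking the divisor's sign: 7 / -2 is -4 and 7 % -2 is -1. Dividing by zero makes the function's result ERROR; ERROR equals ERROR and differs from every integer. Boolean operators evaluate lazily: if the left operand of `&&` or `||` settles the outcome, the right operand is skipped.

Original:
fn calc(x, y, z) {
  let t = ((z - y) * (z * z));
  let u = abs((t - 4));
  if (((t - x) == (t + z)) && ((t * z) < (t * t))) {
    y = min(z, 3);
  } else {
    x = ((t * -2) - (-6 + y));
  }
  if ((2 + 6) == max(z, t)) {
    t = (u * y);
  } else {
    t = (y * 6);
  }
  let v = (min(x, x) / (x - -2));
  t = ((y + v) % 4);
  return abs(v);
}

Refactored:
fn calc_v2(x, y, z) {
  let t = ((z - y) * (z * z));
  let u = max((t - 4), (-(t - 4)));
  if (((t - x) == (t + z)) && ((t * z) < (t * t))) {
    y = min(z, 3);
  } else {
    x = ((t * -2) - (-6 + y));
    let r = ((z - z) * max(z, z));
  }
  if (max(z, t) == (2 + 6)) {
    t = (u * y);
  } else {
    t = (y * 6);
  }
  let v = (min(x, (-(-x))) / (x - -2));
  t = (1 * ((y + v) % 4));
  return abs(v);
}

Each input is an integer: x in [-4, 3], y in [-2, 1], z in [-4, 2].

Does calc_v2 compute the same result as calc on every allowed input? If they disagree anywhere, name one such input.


Comparing the listings, the differences include: statement counts differ; and constant usage differs; and min/max/abs usage differs; and local variable names differ; and arithmetic usage differs.
One worked example (x=1, y=-1, z=-2) — calc: t := -4 | u := 8 | (((t - x) == (t + z)) && ((t * z) < (t * t))): false | x := 15 | ((2 + 6) == max(z, t)): false | t := -6 | v := 0 | t := 3 | result 0; calc_v2: t := -4 | u := 8 | (((t - x) == (t + z)) && ((t * z) < (t * t))): false | x := 15 | r := 0 | (max(z, t) == (2 + 6)): false | t := -6 | v := 0 | t := 3 | result 0; agreement on 0.
Across all 224 domain points the two functions coincide.
verdict: equivalent


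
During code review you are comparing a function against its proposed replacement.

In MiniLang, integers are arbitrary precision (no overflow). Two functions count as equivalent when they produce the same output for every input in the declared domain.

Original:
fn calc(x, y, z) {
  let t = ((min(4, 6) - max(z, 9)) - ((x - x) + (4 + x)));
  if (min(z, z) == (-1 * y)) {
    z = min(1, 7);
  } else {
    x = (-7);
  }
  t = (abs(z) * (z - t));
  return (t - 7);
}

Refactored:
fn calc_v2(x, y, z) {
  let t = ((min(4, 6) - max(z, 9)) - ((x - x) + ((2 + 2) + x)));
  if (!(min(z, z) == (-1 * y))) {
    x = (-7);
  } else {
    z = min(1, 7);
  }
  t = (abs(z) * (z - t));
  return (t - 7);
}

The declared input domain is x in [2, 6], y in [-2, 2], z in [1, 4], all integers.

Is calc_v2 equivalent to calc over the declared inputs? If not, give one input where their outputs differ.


Equivalent — the differences include boolean connective usage differs, and arithmetic usage differs, and constant usage differs, yet no declared input distinguishes the two.
Tracing x=4, y=2, z=4: calc: t := -13 | (min(z, z) == (-1 * y)): false | x := -7 | t := 68 | result 61 | calc_v2: t := -13 | (!(min(z, z) == (-1 * y))): true | x := -7 | t := 68 | result 61 — matching result 61.
Every one of the 100 inputs gives matching results.
verdict: equivalent


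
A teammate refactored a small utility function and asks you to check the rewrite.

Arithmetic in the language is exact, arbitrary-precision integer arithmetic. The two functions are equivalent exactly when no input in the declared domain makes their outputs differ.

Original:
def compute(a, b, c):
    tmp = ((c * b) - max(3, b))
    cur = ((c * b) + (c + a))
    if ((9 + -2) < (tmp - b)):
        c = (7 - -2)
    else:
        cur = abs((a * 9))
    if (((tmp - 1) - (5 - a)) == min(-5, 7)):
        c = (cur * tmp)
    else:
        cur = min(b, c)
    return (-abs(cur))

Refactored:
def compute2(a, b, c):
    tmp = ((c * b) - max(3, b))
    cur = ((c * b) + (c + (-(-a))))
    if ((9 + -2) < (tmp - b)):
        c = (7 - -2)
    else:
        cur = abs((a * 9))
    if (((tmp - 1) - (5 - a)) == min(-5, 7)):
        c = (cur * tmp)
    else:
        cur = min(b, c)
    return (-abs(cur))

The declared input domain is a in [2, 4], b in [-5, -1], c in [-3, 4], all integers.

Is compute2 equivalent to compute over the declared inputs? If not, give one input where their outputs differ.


This is a faithful refactor — same computation, different form, but the computed results match everywhere.
Tracing a=2, b=-1, c=4: compute: tmp := -7 | cur := 2 | ((9 + -2) < (tmp - b)): false | cur := 18 | (((tmp - 1) - (5 - a)) == min(-5, 7)): false | cur := -1 | result -1 | compute2: tmp := -7 | cur := 2 | ((9 + -2) < (tmp - b)): false | cur := 18 | (((tmp - 1) - (5 - a)) == min(-5, 7)): false | cur := -1 | result -1 — matching result -1.
Sweeping the whole domain (120 inputs) finds no disagreement.
verdict: equivalent


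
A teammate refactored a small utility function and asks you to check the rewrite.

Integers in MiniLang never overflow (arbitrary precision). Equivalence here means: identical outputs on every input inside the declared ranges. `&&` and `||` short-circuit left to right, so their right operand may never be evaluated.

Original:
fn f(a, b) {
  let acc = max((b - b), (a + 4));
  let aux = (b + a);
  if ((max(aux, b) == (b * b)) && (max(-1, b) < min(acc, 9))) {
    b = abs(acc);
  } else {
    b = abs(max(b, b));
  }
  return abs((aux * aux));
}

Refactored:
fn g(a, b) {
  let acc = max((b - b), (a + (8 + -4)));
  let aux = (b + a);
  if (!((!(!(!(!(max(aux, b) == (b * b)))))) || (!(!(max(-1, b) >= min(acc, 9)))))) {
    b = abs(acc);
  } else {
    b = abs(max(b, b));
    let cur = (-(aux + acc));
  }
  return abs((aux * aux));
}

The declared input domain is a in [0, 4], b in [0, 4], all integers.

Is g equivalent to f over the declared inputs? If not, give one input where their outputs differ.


One difference looks behavioral, but it never changes the outcome for any declared input.
Spot check at a=1, b=2 — f: acc=5, then aux=3, then ((max(aux, b) == (b * b)) && (max(-1, b) < min(acc, 9))) is false, then b=2, then returns 9. g: acc=5, then aux=3, then (!((!(!(!(!(max(aux, b) == (b * b)))))) || (!(!(max(-1, b) >= min(acc, 9)))))) is true, then b=5, then returns 9. Both give 9.
Checked all 25 inputs in the declared domain: the outputs agree on every one.
verdict: equivalent


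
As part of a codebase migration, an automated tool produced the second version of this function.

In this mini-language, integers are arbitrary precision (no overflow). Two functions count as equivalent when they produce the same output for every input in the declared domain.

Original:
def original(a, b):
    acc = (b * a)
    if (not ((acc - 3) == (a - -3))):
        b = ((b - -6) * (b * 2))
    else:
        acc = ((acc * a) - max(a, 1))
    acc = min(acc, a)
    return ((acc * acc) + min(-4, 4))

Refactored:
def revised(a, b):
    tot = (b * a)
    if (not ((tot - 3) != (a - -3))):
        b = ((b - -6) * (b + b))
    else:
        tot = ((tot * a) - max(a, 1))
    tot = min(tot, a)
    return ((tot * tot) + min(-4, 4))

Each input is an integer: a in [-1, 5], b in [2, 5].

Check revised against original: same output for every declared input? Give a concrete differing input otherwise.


Evaluate both at a=-1, b=2.
original: acc := -2 | (not ((acc - 3) == (a - -3))): true | b := 32 | acc := -2 | result 0
revised: tot := -2 | (not ((tot - 3) != (a - -3))): false | tot := 1 | tot := -1 | result -3
0 != -3, so the rewrite changes behavior.
verdict: not equivalent; witness: a=-1, b=2


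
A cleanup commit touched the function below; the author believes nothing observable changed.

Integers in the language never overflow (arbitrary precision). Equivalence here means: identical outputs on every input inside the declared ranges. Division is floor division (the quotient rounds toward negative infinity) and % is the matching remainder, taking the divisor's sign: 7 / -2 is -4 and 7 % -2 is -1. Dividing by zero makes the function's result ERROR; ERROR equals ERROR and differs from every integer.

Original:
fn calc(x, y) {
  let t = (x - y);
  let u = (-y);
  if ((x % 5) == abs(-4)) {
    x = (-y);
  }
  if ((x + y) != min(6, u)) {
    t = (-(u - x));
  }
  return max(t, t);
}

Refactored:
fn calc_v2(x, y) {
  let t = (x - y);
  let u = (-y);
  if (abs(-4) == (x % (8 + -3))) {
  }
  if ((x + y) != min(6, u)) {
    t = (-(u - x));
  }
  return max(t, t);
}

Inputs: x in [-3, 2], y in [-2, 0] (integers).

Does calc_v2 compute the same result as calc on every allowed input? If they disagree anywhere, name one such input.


Evaluate both at x=-1, y=-2.
calc: t = 1; u = 2; ((x % 5) == abs(-4)) -> true; x = 2; ((x + y) != min(6, u)) -> true; t = 0; return 0
calc_v2: t = 1; u = 2; (abs(-4) == (x % (8 + -3))) -> true; ((x + y) != min(6, u)) -> true; t = -3; return -3
0 against -3: the behavior changed.
verdict: not equivalent; witness: x=-1, y=-2


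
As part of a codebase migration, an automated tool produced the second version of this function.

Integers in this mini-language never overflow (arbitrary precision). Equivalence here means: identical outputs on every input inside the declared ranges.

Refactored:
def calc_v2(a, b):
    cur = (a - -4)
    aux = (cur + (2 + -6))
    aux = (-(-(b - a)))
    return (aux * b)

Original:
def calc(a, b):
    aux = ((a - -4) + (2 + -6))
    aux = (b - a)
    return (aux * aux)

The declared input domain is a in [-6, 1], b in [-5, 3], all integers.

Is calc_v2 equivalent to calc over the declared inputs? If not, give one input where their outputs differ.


These are not equivalent — on a=-6, b=-5 the outputs split (1 vs -5).
calc: aux becomes -6; next aux becomes 1; next final value 1
calc_v2: cur becomes -2; next aux becomes -6; next aux becomes 1; next final value -5
verdict: not equivalent; witness: a=-6, b=-5


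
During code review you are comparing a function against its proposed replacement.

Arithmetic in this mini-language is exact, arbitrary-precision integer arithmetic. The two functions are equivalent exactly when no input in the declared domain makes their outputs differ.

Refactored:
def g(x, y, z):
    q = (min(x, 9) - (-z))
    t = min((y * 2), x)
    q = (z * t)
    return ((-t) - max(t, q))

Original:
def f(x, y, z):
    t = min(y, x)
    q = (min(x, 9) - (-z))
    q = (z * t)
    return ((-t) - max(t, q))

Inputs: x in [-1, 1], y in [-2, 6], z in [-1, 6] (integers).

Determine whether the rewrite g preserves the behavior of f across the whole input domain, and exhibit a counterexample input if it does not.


The rewrite breaks on x=-1, y=-2, z=0, where the results are 2 and 4.
f: t=-2, then q=-1, then q=0, then returns 2
g: q=-1, then t=-4, then q=0, then returns 4
verdict: not equivalent; witness: x=-1, y=-2, z=0


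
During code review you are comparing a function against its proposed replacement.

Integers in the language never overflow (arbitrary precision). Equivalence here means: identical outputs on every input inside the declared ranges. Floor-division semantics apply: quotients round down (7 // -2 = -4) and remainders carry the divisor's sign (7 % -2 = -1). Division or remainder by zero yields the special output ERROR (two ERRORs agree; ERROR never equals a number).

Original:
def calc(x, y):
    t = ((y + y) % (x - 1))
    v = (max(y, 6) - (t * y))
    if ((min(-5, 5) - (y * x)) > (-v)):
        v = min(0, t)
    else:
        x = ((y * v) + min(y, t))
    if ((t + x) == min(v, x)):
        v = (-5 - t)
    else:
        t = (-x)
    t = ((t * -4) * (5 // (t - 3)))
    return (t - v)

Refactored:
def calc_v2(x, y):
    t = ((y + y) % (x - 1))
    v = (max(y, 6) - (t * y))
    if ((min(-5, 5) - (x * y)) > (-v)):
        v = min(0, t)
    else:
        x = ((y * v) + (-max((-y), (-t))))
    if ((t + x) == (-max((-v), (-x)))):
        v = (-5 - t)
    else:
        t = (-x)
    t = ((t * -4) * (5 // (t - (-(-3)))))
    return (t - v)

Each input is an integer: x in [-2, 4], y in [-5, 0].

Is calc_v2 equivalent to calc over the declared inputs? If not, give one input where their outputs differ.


Differences: min/max/abs usage differs — yet all 42 inputs agree.
verdict: equivalent


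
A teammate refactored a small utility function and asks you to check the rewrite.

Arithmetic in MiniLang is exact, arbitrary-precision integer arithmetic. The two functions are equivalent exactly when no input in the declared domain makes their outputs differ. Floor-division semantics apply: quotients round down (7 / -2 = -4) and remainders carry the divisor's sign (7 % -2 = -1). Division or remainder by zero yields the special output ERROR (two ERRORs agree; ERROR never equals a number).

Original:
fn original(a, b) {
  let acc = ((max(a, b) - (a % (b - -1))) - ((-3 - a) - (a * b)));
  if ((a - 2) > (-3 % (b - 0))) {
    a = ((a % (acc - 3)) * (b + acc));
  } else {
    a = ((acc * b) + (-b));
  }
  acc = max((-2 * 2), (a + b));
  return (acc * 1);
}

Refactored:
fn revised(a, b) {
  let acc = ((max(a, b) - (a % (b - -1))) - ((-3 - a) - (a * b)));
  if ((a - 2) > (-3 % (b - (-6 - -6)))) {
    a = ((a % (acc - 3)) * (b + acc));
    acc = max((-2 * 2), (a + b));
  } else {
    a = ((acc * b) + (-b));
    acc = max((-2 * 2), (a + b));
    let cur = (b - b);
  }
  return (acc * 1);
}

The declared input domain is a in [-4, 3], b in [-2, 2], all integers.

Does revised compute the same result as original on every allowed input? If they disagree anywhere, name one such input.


Among the additions is an assignment to `cur` whose value nothing reads, and its value is discarded.
Tracing a=-4, b=1: original: acc := -4 | ((a - 2) > (-3 % (b - 0))): false | a := -5 | acc := -4 | result -4 | revised: acc := -4 | ((a - 2) > (-3 % (b - (-6 - -6)))): false | a := -5 | acc := -4 | cur := 0 | result -4 — matching result -4.
Checked all 40 inputs in the declared domain: the outputs agree on every one.
verdict: equivalent


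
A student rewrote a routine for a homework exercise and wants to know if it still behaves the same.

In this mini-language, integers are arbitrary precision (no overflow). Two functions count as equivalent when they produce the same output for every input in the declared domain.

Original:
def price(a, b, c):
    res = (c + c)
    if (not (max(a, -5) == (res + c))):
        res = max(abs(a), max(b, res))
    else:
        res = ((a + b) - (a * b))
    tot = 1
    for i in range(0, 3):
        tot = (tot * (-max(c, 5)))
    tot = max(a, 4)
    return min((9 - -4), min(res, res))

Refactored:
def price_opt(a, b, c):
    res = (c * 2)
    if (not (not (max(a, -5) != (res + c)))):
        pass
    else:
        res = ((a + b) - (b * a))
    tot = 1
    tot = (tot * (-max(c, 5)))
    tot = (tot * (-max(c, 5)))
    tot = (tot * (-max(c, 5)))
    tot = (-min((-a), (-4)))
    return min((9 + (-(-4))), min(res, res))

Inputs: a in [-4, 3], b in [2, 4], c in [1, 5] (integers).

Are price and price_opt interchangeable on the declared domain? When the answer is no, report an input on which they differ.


Evaluate both at a=-4, b=2, c=1.
price: res becomes 2; next (not (max(a, -5) == (res + c))) evaluates to true; next res becomes 4; next tot becomes 1; next at i=0:; next tot becomes -5; next at i=1:; next tot becomes 25; next at i=2:; next tot becomes -125; next tot becomes 4; next final value 4
price_opt: res becomes 2; next (not (not (max(a, -5) != (res + c)))) evaluates to true; next tot becomes 1; next tot becomes -5; next tot becomes 25; next tot becomes -125; next tot becomes 4; next final value 2
4 and 2 differ, so these are not the same function on this domain.
verdict: not equivalent; witness: a=-4, b=2, c=1


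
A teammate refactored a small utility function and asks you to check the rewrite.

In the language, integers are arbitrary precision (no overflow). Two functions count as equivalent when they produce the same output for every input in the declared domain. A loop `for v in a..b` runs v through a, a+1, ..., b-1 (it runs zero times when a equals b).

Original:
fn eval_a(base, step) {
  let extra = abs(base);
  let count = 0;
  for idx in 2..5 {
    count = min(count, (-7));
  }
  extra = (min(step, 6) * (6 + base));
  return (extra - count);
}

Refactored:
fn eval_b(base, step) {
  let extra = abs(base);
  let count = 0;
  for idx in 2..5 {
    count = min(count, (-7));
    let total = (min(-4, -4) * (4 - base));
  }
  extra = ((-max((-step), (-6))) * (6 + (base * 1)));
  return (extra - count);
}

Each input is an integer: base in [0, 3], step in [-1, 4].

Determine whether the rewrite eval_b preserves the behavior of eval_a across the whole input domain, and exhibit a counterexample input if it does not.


Differences: statement counts differ; also min/max/abs usage differs; also local variable names differ; also arithmetic usage differs; also constant usage differs — yet all 24 inputs agree.
verdict: equivalent


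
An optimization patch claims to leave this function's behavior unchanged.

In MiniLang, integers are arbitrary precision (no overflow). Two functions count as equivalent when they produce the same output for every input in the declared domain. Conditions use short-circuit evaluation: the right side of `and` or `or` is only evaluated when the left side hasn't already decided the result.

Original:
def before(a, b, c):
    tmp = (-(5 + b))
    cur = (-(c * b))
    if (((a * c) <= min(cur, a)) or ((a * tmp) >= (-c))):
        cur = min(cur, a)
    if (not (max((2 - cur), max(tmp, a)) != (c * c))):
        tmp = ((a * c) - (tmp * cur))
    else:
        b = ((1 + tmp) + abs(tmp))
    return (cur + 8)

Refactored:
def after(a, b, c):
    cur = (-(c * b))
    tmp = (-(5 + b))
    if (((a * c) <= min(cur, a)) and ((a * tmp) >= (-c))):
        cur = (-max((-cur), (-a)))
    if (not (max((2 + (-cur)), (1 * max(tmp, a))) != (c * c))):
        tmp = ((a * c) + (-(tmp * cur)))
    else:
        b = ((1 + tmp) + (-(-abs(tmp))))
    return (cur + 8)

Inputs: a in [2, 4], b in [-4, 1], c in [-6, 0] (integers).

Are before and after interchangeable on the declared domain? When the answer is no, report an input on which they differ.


Not equivalent: a=2, b=1, c=-6 separates them (10 vs 14).
before: tmp := -6 | cur := 6 | (((a * c) <= min(cur, a)) or ((a * tmp) >= (-c))): true | cur := 2 | (not (max((2 - cur), max(tmp, a)) != (c * c))): false | b := 1 | result 10
after: cur := 6 | tmp := -6 | (((a * c) <= min(cur, a)) and ((a * tmp) >= (-c))): false | (not (max((2 + (-cur)), (1 * max(tmp, a))) != (c * c))): false | b := 1 | result 14
verdict: not equivalent; witness: a=2, b=1, c=-6


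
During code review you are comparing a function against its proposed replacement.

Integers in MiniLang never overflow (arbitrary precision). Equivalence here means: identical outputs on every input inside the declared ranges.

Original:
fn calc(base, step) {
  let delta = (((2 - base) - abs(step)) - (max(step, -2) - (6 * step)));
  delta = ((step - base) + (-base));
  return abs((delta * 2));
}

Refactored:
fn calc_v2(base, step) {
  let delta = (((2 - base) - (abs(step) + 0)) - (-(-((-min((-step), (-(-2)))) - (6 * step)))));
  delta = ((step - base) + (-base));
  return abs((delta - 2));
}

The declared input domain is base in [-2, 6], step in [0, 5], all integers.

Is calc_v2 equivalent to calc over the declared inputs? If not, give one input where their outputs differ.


Take base=-2, step=0.
calc: delta = 4; delta = 4; return 8
calc_v2: delta = 4; delta = 4; return 2
8 against 2: the behavior changed.
verdict: not equivalent; witness: base=-2, step=0


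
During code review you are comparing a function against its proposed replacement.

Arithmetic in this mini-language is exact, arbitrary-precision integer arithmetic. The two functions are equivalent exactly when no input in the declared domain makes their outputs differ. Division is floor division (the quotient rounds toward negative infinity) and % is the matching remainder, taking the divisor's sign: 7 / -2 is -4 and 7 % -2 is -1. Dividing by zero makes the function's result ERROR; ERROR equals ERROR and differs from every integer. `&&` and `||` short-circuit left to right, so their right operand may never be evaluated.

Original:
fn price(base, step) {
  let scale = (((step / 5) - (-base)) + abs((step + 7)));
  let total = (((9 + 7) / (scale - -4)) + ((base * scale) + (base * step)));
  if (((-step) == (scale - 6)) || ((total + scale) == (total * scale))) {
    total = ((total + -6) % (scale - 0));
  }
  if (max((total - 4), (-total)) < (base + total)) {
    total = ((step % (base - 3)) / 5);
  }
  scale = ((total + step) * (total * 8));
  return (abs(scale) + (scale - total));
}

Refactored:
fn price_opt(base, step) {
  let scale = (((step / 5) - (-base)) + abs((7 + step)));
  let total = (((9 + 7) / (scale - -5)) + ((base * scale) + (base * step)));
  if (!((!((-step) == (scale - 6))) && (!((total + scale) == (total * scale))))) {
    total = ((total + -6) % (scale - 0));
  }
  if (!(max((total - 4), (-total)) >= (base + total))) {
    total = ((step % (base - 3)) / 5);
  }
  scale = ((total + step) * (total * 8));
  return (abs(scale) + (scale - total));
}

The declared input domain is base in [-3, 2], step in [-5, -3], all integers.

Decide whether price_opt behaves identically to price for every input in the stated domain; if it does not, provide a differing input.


Equivalent. Although `-4` became `-5`, no input in the stated domain can expose it.
Sweeping the whole domain (18 inputs) finds no disagreement.
As a probe, take base=0, step=-4: price runs scale=2, then total=2, then (((-step) == (scale - 6)) || ((total + scale) == (total * scale))) is true, then total=0, then (max((total - 4), (-total)) < (base + total)) is false, then scale=0, then returns 0; price_opt runs scale=2, then total=2, then (!((!((-step) == (scale - 6))) && (!((total + scale) == (total * scale))))) is true, then total=0, then (!(max((total - 4), (-total)) >= (base + total))) is false, then scale=0, then returns 0; both end at 0.
verdict: equivalent


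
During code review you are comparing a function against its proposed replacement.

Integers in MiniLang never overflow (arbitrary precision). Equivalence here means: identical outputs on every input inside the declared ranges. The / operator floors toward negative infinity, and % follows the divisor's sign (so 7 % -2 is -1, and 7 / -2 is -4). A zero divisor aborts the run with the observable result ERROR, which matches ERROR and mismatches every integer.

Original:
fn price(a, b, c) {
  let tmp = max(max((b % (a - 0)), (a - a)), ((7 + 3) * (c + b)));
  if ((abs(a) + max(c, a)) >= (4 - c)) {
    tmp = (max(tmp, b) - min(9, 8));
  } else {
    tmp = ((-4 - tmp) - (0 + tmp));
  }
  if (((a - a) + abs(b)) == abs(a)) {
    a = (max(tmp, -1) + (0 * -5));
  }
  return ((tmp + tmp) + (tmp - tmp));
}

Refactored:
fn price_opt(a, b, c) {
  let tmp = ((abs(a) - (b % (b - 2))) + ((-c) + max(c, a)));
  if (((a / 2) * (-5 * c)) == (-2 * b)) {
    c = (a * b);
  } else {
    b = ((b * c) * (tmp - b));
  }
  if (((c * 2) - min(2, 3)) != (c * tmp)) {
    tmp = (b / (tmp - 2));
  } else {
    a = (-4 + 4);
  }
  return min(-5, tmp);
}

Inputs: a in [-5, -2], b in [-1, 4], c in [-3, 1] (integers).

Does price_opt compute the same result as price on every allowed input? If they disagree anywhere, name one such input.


Take a=-5, b=-1, c=-3.
price: tmp becomes 0; next ((abs(a) + max(c, a)) >= (4 - c)) evaluates to false; next tmp becomes -4; next (((a - a) + abs(b)) == abs(a)) evaluates to false; next final value -8
price_opt: tmp becomes 6; next (((a / 2) * (-5 * c)) == (-2 * b)) evaluates to false; next b becomes 21; next (((c * 2) - min(2, 3)) != (c * tmp)) evaluates to true; next tmp becomes 5; next final value -5
-8 and -5 differ, so these are not the same function on this domain.
verdict: not equivalent; witness: a=-5, b=-1, c=-3


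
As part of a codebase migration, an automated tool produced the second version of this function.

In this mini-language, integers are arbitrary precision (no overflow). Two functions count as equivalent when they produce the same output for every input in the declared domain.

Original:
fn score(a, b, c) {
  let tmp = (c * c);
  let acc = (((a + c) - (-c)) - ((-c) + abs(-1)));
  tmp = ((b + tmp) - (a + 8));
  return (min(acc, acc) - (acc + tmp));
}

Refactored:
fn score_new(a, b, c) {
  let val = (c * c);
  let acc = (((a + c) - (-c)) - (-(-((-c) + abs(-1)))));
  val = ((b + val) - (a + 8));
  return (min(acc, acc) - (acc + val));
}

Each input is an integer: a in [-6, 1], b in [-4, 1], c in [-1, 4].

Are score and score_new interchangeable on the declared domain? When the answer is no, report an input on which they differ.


Equivalent — the differences include local variable names differ, yet no declared input distinguishes the two.
Spot check at a=-4, b=-3, c=0 — score: tmp := 0 | acc := -5 | tmp := -7 | result 7. score_new: val := 0 | acc := -5 | val := -7 | result 7. Both give 7.
Checked all 288 inputs in the declared domain: the outputs agree on every one.
verdict: equivalent
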